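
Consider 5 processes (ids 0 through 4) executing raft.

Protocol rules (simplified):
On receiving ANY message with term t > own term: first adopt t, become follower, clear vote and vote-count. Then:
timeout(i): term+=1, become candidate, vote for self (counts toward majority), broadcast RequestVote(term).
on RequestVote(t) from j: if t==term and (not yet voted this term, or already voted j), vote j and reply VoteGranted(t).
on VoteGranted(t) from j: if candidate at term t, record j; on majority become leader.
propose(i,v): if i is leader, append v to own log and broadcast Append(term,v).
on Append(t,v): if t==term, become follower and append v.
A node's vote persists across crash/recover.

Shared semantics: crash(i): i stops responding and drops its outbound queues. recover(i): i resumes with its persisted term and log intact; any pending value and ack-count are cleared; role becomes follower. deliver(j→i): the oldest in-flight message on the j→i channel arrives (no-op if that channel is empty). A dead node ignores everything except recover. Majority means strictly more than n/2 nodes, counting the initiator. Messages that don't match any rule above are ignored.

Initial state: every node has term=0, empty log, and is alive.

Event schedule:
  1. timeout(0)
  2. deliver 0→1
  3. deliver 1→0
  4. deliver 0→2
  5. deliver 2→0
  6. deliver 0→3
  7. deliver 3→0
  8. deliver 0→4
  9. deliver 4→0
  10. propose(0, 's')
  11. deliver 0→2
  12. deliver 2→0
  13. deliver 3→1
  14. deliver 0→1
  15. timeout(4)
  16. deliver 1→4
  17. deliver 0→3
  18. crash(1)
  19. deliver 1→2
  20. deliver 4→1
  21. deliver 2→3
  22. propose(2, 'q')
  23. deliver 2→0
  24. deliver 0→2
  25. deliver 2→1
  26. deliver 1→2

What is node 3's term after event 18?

[1] timeout(0) → N0(cand t1 [-])
[2] deliver 0→1 → N1(foll t1 [-])
[3] deliver 1→0 → ∅
[4] deliver 0→2 → N2(foll t1 [-])
[5] deliver 2→0 → N0(lead t1 [-])
[6] deliver 0→3 → N3(foll t1 [-])
[7] deliver 3→0 → ∅
[8] deliver 0→4 → N4(foll t1 [-])
[9] deliver 4→0 → ∅
[10] propose(0,'s') → N0(lead t1 [s])
[11] deliver 0→2 → N2(foll t1 [s])
[12] deliver 2→0 → ∅
[13] deliver 3→1 → ∅
[14] deliver 0→1 → N1(foll t1 [s])
[15] timeout(4) → N4(cand t2 [-])
[16] deliver 1→4 → ∅
[17] deliver 0→3 → N3(foll t1 [s])
[18] crash(1) → N1(✗foll t1 [s])

1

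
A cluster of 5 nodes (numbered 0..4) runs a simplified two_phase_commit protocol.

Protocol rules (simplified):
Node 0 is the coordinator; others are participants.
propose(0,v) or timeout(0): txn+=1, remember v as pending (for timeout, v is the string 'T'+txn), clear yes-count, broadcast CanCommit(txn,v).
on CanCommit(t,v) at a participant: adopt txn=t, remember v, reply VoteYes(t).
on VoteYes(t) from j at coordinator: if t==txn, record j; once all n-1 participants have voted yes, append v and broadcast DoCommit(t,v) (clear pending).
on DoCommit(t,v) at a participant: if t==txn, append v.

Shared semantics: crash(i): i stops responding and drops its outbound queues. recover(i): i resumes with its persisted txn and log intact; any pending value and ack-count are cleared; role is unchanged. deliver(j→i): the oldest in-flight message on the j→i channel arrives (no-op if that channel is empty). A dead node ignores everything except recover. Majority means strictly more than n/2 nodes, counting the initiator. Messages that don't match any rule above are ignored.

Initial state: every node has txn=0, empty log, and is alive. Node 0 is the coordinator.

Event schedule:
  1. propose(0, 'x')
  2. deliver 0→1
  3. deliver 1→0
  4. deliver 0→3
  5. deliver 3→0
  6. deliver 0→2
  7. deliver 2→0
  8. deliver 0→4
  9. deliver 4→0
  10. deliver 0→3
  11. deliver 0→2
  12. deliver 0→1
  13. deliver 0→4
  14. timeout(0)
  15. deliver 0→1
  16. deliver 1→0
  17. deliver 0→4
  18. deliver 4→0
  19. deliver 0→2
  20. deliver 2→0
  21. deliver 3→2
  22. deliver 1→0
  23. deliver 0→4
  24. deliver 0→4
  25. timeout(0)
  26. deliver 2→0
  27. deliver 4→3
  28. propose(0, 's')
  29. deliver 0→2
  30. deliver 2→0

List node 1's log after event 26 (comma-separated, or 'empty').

e1 propose(0,'x'): 0[coor,t=1,-]
e2 deliver 0→1: 1[part,t=1,-]
e3 deliver 1→0: ·
e4 deliver 0→3: 3[part,t=1,-]
e5 deliver 3→0: ·
e6 deliver 0→2: 2[part,t=1,-]
e7 deliver 2→0: ·
e8 deliver 0→4: 4[part,t=1,-]
e9 deliver 4→0: 0[coor,t=1,x]
e10 deliver 0→3: 3[part,t=1,x]
e11 deliver 0→2: 2[part,t=1,x]
e12 deliver 0→1: 1[part,t=1,x]
e13 deliver 0→4: 4[part,t=1,x]
e14 timeout(0): 0[coor,t=2,x]
e15 deliver 0→1: 1[part,t=2,x]
e16 deliver 1→0: ·
e17 deliver 0→4: 4[part,t=2,x]
e18 deliver 4→0: ·
e19 deliver 0→2: 2[part,t=2,x]
e20 deliver 2→0: ·
e21 deliver 3→2: ·
e22 deliver 1→0: ·
e23 deliver 0→4: ·
e24 deliver 0→4: ·
e25 timeout(0): 0[coor,t=3,x]
e26 deliver 2→0: ·

x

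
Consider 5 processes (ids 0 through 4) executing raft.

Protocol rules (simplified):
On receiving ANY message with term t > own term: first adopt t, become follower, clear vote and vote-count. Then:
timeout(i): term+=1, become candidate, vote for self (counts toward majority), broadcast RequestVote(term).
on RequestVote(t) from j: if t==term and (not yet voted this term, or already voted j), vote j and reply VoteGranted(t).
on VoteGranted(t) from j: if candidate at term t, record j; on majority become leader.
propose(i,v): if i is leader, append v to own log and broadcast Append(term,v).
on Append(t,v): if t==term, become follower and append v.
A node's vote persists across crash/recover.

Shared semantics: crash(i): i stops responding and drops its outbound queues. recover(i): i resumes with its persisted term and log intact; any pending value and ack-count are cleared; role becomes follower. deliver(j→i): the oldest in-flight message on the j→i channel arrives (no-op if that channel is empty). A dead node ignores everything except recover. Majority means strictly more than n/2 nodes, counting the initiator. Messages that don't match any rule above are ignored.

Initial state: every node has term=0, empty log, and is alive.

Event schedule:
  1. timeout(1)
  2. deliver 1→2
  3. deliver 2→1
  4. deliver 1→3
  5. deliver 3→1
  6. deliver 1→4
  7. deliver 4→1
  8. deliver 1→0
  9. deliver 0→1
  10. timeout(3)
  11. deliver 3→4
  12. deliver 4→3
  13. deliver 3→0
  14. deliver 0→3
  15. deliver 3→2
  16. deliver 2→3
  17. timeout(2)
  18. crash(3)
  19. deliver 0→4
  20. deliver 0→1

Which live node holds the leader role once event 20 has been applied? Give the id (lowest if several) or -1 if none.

1

[1] timeout(1) → N1(cand t1 [-])
[2] deliver 1→2 → N2(foll t1 [-])
[3] deliver 2→1 → ∅
[4] deliver 1→3 → N3(foll t1 [-])
[5] deliver 3→1 → N1(lead t1 [-])
[6] deliver 1→4 → N4(foll t1 [-])
[7] deliver 4→1 → ∅
[8] deliver 1→0 → N0(foll t1 [-])
[9] deliver 0→1 → ∅
[10] timeout(3) → N3(cand t2 [-])
[11] deliver 3→4 → N4(foll t2 [-])
[12] deliver 4→3 → ∅
[13] deliver 3→0 → N0(foll t2 [-])
[14] deliver 0→3 → N3(lead t2 [-])
[15] deliver 3→2 → N2(foll t2 [-])
[16] deliver 2→3 → ∅
[17] timeout(2) → N2(cand t3 [-])
[18] crash(3) → N3(✗lead t2 [-])
[19] deliver 0→4 → ∅
[20] deliver 0→1 → ∅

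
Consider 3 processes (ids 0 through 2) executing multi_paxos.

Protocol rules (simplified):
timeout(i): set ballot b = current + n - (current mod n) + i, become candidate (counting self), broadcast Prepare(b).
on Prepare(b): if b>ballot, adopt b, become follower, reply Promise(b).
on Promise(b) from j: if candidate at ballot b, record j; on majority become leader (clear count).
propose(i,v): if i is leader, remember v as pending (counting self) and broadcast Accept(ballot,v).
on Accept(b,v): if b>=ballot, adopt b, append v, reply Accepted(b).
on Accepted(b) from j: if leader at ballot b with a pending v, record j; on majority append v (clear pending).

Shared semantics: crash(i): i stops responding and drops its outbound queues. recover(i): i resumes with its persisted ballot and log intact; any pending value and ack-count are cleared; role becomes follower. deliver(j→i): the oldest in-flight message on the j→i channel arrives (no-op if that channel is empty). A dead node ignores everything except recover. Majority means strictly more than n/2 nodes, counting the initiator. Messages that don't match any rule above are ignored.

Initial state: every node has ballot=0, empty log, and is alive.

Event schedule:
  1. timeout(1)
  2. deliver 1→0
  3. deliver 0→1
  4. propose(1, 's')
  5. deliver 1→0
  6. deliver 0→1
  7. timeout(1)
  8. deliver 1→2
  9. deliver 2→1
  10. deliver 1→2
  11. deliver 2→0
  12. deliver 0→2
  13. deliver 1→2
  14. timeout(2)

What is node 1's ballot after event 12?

7

after 1 — timeout(1): n1:cand/b4/[-]
after 2 — deliver 1→0: n0:foll/b4/[-]
after 3 — deliver 0→1: n1:lead/b4/[-]
after 4 — propose(1,'s'): ·
after 5 — deliver 1→0: n0:foll/b4/[s]
after 6 — deliver 0→1: n1:lead/b4/[s]
after 7 — timeout(1): n1:cand/b7/[s]
after 8 — deliver 1→2: n2:foll/b4/[-]
after 9 — deliver 2→1: ·
after 10 — deliver 1→2: n2:foll/b4/[s]
after 11 — deliver 2→0: ·
after 12 — deliver 0→2: ·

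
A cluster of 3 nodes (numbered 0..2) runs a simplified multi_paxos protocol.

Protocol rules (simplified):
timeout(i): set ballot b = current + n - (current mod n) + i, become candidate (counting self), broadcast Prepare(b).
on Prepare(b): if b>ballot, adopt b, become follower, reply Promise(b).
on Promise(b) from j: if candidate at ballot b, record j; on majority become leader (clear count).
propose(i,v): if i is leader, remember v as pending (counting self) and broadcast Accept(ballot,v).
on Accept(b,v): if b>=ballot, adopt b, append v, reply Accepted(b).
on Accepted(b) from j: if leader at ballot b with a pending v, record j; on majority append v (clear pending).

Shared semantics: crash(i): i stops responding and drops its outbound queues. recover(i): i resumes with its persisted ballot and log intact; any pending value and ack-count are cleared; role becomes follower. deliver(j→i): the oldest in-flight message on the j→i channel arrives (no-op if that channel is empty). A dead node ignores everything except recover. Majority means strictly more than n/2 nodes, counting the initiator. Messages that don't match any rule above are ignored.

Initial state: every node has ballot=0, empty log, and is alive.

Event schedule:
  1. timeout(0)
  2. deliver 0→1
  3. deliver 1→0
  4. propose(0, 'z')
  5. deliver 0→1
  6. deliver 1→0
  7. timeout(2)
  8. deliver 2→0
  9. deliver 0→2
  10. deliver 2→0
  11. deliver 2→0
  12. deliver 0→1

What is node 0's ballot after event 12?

after 1 — timeout(0): n0:cand/b3/[-]
after 2 — deliver 0→1: n1:foll/b3/[-]
after 3 — deliver 1→0: n0:lead/b3/[-]
after 4 — propose(0,'z'): ·
after 5 — deliver 0→1: n1:foll/b3/[z]
after 6 — deliver 1→0: n0:lead/b3/[z]
after 7 — timeout(2): n2:cand/b5/[-]
after 8 — deliver 2→0: n0:foll/b5/[z]
after 9 — deliver 0→2: ·
after 10 — deliver 2→0: ·
after 11 — deliver 2→0: ·
after 12 — deliver 0→1: ·

5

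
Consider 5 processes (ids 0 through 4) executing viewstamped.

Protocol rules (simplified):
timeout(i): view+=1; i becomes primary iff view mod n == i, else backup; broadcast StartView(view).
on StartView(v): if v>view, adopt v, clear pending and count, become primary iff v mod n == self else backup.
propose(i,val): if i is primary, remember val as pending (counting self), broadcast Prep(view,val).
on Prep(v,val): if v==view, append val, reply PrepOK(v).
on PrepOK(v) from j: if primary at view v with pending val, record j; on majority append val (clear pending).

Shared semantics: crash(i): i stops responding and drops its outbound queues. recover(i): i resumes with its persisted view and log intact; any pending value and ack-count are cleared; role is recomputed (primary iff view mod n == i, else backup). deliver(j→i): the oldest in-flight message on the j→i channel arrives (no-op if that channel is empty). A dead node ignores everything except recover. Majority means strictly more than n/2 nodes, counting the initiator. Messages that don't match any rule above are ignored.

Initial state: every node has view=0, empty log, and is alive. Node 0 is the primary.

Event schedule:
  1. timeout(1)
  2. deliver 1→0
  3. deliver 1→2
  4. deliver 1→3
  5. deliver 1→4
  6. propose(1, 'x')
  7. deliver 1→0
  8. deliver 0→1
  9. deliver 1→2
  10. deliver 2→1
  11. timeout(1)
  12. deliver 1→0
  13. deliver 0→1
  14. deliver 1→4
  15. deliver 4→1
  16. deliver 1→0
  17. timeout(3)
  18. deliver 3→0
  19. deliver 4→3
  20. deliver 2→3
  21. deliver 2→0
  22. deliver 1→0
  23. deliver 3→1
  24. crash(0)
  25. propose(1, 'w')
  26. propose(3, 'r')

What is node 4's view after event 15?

1

e1 timeout(1): 1[prim,v=1,-]
e2 deliver 1→0: 0[back,v=1,-]
e3 deliver 1→2: 2[back,v=1,-]
e4 deliver 1→3: 3[back,v=1,-]
e5 deliver 1→4: 4[back,v=1,-]
e6 propose(1,'x'): ·
e7 deliver 1→0: 0[back,v=1,x]
e8 deliver 0→1: ·
e9 deliver 1→2: 2[back,v=1,x]
e10 deliver 2→1: 1[prim,v=1,x]
e11 timeout(1): 1[back,v=2,x]
e12 deliver 1→0: 0[back,v=2,x]
e13 deliver 0→1: ·
e14 deliver 1→4: 4[back,v=1,x]
e15 deliver 4→1: ·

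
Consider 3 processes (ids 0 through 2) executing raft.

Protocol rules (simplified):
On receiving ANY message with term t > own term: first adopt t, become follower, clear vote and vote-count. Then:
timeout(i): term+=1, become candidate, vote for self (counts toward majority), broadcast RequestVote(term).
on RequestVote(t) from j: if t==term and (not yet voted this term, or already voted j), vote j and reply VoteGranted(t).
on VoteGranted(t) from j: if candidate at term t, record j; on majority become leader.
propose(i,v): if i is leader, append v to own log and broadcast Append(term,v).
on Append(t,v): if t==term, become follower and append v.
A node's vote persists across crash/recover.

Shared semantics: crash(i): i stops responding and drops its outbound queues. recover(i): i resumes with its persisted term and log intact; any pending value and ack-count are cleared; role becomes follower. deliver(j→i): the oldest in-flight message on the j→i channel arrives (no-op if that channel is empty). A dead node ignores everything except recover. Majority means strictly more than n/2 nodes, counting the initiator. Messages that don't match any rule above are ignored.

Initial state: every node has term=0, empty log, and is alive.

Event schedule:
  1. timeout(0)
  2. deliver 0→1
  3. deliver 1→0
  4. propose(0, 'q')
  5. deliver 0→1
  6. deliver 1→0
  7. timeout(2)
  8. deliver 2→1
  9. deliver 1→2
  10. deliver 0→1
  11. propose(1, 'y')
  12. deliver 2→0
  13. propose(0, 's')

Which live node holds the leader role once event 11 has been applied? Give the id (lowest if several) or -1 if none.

step 1 timeout(0): 0={cand,t=1,log=-}
step 2 deliver 0→1: 1={foll,t=1,log=-}
step 3 deliver 1→0: 0={lead,t=1,log=-}
step 4 propose(0,'q'): 0={lead,t=1,log=q}
step 5 deliver 0→1: 1={foll,t=1,log=q}
step 6 deliver 1→0: —
step 7 timeout(2): 2={cand,t=1,log=-}
step 8 deliver 2→1: —
step 9 deliver 1→2: —
step 10 deliver 0→1: —
step 11 propose(1,'y'): —

0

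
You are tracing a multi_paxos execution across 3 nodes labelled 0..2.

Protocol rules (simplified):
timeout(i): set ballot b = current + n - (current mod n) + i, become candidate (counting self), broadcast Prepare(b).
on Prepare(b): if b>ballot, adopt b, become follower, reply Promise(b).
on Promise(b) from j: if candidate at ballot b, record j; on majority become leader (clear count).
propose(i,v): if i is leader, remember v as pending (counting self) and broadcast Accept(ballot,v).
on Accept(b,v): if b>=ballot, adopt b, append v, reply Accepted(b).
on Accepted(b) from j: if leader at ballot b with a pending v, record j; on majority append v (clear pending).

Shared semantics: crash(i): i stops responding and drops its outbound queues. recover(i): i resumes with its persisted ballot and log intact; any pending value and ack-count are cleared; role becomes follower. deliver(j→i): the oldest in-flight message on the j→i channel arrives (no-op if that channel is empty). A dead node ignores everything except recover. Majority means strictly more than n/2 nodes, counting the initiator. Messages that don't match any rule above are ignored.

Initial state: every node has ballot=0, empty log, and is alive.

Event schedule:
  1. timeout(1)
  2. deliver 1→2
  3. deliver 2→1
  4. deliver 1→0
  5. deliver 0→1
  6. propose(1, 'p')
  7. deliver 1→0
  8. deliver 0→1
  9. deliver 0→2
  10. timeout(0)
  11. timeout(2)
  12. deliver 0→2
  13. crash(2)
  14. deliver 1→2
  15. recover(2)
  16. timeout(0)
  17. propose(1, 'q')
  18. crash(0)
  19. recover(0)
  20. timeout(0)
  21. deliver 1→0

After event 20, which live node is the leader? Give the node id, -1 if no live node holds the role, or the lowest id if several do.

[1] timeout(1) → N1(cand b4 [-])
[2] deliver 1→2 → N2(foll b4 [-])
[3] deliver 2→1 → N1(lead b4 [-])
[4] deliver 1→0 → N0(foll b4 [-])
[5] deliver 0→1 → ∅
[6] propose(1,'p') → ∅
[7] deliver 1→0 → N0(foll b4 [p])
[8] deliver 0→1 → N1(lead b4 [p])
[9] deliver 0→2 → ∅
[10] timeout(0) → N0(cand b6 [p])
[11] timeout(2) → N2(cand b8 [-])
[12] deliver 0→2 → ∅
[13] crash(2) → N2(✗cand b8 [-])
[14] deliver 1→2 → ∅
[15] recover(2) → N2(foll b8 [-])
[16] timeout(0) → N0(cand b9 [p])
[17] propose(1,'q') → ∅
[18] crash(0) → N0(✗cand b9 [p])
[19] recover(0) → N0(foll b9 [p])
[20] timeout(0) → N0(cand b12 [p])

1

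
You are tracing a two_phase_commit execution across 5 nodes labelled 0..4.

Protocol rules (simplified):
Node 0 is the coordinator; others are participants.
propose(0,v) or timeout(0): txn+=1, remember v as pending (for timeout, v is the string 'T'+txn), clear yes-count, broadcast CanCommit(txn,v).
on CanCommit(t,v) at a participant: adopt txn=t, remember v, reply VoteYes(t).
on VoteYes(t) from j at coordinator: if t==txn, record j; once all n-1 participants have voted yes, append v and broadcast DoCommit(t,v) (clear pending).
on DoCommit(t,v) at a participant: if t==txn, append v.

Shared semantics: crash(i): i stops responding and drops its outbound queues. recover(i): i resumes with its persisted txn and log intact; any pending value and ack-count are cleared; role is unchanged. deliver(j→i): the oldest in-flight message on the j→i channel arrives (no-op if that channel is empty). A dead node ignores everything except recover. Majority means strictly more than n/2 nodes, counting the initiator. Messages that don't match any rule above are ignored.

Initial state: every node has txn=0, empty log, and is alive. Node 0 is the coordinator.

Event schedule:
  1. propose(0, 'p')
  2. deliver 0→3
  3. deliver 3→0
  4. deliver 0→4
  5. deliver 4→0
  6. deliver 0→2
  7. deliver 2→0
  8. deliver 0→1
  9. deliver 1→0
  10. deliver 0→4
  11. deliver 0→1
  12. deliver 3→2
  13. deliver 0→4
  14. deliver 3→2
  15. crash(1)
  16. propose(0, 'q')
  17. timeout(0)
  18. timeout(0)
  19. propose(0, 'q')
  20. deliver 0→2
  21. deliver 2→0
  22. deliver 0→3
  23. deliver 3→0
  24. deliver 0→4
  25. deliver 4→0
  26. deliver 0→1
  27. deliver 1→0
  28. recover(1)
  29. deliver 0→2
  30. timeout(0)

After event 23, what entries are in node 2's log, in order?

p

step 1 propose(0,'p'): 0={coor,t=1,log=-}
step 2 deliver 0→3: 3={part,t=1,log=-}
step 3 deliver 3→0: —
step 4 deliver 0→4: 4={part,t=1,log=-}
step 5 deliver 4→0: —
step 6 deliver 0→2: 2={part,t=1,log=-}
step 7 deliver 2→0: —
step 8 deliver 0→1: 1={part,t=1,log=-}
step 9 deliver 1→0: 0={coor,t=1,log=p}
step 10 deliver 0→4: 4={part,t=1,log=p}
step 11 deliver 0→1: 1={part,t=1,log=p}
step 12 deliver 3→2: —
step 13 deliver 0→4: —
step 14 deliver 3→2: —
step 15 crash(1): 1={✗part,t=1,log=p}
step 16 propose(0,'q'): 0={coor,t=2,log=p}
step 17 timeout(0): 0={coor,t=3,log=p}
step 18 timeout(0): 0={coor,t=4,log=p}
step 19 propose(0,'q'): 0={coor,t=5,log=p}
step 20 deliver 0→2: 2={part,t=1,log=p}
step 21 deliver 2→0: —
step 22 deliver 0→3: 3={part,t=1,log=p}
step 23 deliver 3→0: —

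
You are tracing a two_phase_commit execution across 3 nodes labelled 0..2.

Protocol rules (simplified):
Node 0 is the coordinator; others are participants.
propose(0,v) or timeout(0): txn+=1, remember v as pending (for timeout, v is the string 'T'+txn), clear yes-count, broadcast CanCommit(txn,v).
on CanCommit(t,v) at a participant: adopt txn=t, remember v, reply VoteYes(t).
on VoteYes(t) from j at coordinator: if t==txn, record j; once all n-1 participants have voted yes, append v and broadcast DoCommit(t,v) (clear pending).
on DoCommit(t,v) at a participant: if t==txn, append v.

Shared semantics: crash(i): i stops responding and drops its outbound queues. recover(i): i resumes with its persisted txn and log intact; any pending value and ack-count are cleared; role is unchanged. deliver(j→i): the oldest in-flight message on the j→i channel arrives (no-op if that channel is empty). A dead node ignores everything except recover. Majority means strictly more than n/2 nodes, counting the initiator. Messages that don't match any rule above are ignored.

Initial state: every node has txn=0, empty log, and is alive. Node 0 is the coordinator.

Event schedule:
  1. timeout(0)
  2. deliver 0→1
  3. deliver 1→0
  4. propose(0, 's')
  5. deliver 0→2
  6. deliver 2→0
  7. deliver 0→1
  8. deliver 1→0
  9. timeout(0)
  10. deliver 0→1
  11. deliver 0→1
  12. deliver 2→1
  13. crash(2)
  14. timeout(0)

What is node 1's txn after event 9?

e1 timeout(0): 0[coor,t=1,-]
e2 deliver 0→1: 1[part,t=1,-]
e3 deliver 1→0: ·
e4 propose(0,'s'): 0[coor,t=2,-]
e5 deliver 0→2: 2[part,t=1,-]
e6 deliver 2→0: ·
e7 deliver 0→1: 1[part,t=2,-]
e8 deliver 1→0: ·
e9 timeout(0): 0[coor,t=3,-]

2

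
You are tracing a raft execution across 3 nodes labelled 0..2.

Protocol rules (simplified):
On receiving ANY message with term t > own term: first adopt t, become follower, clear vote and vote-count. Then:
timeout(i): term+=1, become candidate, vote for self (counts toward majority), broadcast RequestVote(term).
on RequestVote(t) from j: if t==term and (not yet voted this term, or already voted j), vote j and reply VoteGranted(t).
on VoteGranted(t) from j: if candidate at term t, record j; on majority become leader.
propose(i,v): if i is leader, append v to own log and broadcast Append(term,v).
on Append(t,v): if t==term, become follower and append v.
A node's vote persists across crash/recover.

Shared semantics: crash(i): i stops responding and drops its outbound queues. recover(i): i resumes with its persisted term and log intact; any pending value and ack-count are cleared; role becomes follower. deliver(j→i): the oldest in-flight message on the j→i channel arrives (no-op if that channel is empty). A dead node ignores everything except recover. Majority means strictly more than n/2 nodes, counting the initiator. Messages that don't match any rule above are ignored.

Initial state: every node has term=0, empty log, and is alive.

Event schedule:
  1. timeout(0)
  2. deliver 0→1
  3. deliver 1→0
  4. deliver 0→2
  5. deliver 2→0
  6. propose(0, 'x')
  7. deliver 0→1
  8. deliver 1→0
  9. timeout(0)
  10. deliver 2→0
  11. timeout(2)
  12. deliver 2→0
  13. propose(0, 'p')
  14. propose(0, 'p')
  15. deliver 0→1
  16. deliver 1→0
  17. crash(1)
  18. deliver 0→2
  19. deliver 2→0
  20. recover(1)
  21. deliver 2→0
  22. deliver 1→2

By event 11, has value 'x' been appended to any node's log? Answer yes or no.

yes

step 1 timeout(0): 0={cand,t=1,log=-}
step 2 deliver 0→1: 1={foll,t=1,log=-}
step 3 deliver 1→0: 0={lead,t=1,log=-}
step 4 deliver 0→2: 2={foll,t=1,log=-}
step 5 deliver 2→0: —
step 6 propose(0,'x'): 0={lead,t=1,log=x}
step 7 deliver 0→1: 1={foll,t=1,log=x}
step 8 deliver 1→0: —
step 9 timeout(0): 0={cand,t=2,log=x}
step 10 deliver 2→0: —
step 11 timeout(2): 2={cand,t=2,log=-}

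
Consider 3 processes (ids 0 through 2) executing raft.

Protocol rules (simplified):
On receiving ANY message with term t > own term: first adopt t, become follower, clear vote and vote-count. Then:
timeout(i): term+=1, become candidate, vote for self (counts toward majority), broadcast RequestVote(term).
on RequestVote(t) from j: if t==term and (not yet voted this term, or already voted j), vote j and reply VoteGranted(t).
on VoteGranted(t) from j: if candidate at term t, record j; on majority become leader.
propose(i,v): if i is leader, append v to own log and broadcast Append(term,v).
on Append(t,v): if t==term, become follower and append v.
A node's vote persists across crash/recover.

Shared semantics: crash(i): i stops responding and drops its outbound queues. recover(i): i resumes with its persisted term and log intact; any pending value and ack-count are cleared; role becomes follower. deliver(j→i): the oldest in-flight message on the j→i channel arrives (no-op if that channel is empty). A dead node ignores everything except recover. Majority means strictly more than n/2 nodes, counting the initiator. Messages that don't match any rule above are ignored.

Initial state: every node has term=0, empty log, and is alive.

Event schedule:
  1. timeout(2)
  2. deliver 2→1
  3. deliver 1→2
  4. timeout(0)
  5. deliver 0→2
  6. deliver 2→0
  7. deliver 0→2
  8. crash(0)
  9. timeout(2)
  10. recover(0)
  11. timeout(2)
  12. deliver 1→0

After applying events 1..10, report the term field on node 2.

1. timeout(2):  <2:cand t1 ->
2. deliver 2→1:  <1:foll t1 ->
3. deliver 1→2:  <2:lead t1 ->
4. timeout(0):  <0:cand t1 ->
5. deliver 0→2:  nop
6. deliver 2→0:  nop
7. deliver 0→2:  nop
8. crash(0):  <0:✗cand t1 ->
9. timeout(2):  <2:cand t2 ->
10. recover(0):  <0:foll t1 ->

2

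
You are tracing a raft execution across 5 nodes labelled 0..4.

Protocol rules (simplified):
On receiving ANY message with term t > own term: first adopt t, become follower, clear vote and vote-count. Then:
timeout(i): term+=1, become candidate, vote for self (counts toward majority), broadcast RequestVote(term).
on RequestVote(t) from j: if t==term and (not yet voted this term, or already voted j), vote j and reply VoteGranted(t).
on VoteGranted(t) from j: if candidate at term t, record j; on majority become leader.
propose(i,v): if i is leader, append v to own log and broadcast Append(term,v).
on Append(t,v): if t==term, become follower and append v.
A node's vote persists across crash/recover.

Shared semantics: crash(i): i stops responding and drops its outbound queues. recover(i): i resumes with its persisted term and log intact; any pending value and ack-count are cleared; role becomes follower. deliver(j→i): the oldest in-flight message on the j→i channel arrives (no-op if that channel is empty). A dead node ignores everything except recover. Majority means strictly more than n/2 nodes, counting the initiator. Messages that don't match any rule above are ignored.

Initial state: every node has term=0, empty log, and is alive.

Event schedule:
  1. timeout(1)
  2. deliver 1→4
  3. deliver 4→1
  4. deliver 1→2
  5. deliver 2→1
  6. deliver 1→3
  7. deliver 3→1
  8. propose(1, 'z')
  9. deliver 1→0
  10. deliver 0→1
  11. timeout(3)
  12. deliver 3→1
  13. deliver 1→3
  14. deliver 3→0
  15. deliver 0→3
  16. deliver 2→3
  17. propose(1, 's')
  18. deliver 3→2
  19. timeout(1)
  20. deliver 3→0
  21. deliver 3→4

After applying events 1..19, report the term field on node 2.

1. timeout(1):  <1:cand t1 ->
2. deliver 1→4:  <4:foll t1 ->
3. deliver 4→1:  nop
4. deliver 1→2:  <2:foll t1 ->
5. deliver 2→1:  <1:lead t1 ->
6. deliver 1→3:  <3:foll t1 ->
7. deliver 3→1:  nop
8. propose(1,'z'):  <1:lead t1 z>
9. deliver 1→0:  <0:foll t1 ->
10. deliver 0→1:  nop
11. timeout(3):  <3:cand t2 ->
12. deliver 3→1:  <1:foll t2 z>
13. deliver 1→3:  nop
14. deliver 3→0:  <0:foll t2 ->
15. deliver 0→3:  nop
16. deliver 2→3:  nop
17. propose(1,'s'):  nop
18. deliver 3→2:  <2:foll t2 ->
19. timeout(1):  <1:cand t3 z>

2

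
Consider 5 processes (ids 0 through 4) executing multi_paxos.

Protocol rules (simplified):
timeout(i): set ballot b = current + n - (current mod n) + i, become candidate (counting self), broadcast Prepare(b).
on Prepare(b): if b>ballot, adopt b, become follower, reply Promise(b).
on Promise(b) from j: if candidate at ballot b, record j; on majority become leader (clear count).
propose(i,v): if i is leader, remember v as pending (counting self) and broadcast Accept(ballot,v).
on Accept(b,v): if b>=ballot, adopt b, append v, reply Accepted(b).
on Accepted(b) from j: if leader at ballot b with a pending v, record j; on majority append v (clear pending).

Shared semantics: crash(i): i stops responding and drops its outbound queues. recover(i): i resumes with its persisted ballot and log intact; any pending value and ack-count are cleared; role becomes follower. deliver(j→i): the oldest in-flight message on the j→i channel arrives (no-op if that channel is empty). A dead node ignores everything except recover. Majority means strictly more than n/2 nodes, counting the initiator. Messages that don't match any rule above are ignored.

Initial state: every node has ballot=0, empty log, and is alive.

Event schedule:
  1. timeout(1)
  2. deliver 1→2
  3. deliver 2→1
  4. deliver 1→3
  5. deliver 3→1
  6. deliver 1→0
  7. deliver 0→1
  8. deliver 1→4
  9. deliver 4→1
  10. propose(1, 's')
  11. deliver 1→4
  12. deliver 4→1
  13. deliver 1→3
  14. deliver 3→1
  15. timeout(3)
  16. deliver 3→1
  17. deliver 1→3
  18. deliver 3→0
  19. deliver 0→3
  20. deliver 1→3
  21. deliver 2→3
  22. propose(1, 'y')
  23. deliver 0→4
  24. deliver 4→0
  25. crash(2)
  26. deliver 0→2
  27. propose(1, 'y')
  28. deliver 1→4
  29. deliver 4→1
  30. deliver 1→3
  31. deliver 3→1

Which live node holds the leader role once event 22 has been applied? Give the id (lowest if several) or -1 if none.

3

1. timeout(1):  <1:cand b6 ->
2. deliver 1→2:  <2:foll b6 ->
3. deliver 2→1:  nop
4. deliver 1→3:  <3:foll b6 ->
5. deliver 3→1:  <1:lead b6 ->
6. deliver 1→0:  <0:foll b6 ->
7. deliver 0→1:  nop
8. deliver 1→4:  <4:foll b6 ->
9. deliver 4→1:  nop
10. propose(1,'s'):  nop
11. deliver 1→4:  <4:foll b6 s>
12. deliver 4→1:  nop
13. deliver 1→3:  <3:foll b6 s>
14. deliver 3→1:  <1:lead b6 s>
15. timeout(3):  <3:cand b13 s>
16. deliver 3→1:  <1:foll b13 s>
17. deliver 1→3:  nop
18. deliver 3→0:  <0:foll b13 ->
19. deliver 0→3:  <3:lead b13 s>
20. deliver 1→3:  nop
21. deliver 2→3:  nop
22. propose(1,'y'):  nop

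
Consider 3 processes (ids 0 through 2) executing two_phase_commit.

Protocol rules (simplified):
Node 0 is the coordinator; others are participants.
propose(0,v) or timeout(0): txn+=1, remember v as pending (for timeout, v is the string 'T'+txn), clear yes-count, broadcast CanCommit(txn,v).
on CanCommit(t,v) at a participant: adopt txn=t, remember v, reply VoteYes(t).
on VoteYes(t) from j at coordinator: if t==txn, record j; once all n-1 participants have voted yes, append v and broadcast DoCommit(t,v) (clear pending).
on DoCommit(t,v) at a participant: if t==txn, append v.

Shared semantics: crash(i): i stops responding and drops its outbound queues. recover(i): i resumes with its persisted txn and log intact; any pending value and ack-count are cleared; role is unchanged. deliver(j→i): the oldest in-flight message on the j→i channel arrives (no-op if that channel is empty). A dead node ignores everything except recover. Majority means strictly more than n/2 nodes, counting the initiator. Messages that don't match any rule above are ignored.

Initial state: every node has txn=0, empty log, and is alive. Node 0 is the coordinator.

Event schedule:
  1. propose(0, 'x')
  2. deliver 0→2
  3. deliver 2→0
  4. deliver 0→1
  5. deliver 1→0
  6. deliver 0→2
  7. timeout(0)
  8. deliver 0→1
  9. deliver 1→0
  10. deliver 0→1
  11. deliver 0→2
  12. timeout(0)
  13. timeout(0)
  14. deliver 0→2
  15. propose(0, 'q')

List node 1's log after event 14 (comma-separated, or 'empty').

e1 propose(0,'x'): 0[coor,t=1,-]
e2 deliver 0→2: 2[part,t=1,-]
e3 deliver 2→0: ·
e4 deliver 0→1: 1[part,t=1,-]
e5 deliver 1→0: 0[coor,t=1,x]
e6 deliver 0→2: 2[part,t=1,x]
e7 timeout(0): 0[coor,t=2,x]
e8 deliver 0→1: 1[part,t=1,x]
e9 deliver 1→0: ·
e10 deliver 0→1: 1[part,t=2,x]
e11 deliver 0→2: 2[part,t=2,x]
e12 timeout(0): 0[coor,t=3,x]
e13 timeout(0): 0[coor,t=4,x]
e14 deliver 0→2: 2[part,t=3,x]

x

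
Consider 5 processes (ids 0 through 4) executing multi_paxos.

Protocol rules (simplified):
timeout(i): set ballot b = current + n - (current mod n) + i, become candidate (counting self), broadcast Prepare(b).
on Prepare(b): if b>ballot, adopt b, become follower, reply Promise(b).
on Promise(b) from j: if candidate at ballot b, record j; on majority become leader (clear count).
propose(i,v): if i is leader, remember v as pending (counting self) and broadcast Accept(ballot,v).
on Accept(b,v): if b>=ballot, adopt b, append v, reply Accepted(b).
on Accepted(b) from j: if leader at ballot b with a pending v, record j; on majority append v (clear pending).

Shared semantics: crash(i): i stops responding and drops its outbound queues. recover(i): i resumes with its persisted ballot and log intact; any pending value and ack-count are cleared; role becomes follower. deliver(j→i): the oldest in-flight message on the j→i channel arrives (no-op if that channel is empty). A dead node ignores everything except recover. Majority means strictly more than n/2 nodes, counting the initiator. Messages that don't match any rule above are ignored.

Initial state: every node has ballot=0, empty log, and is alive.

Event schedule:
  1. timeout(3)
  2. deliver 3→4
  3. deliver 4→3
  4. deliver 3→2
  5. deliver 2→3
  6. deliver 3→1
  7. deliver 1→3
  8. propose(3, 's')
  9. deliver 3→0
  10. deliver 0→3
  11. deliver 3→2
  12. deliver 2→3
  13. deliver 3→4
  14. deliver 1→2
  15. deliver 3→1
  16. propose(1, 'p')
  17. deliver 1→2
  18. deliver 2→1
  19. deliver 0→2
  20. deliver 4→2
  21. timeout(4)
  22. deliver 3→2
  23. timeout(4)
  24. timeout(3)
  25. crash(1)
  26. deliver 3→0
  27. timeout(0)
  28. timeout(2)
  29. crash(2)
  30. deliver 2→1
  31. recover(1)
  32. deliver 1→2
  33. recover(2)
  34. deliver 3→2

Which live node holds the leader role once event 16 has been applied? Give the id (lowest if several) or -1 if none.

3

[1] timeout(3) → N3(cand b8 [-])
[2] deliver 3→4 → N4(foll b8 [-])
[3] deliver 4→3 → ∅
[4] deliver 3→2 → N2(foll b8 [-])
[5] deliver 2→3 → N3(lead b8 [-])
[6] deliver 3→1 → N1(foll b8 [-])
[7] deliver 1→3 → ∅
[8] propose(3,'s') → ∅
[9] deliver 3→0 → N0(foll b8 [-])
[10] deliver 0→3 → ∅
[11] deliver 3→2 → N2(foll b8 [s])
[12] deliver 2→3 → ∅
[13] deliver 3→4 → N4(foll b8 [s])
[14] deliver 1→2 → ∅
[15] deliver 3→1 → N1(foll b8 [s])
[16] propose(1,'p') → ∅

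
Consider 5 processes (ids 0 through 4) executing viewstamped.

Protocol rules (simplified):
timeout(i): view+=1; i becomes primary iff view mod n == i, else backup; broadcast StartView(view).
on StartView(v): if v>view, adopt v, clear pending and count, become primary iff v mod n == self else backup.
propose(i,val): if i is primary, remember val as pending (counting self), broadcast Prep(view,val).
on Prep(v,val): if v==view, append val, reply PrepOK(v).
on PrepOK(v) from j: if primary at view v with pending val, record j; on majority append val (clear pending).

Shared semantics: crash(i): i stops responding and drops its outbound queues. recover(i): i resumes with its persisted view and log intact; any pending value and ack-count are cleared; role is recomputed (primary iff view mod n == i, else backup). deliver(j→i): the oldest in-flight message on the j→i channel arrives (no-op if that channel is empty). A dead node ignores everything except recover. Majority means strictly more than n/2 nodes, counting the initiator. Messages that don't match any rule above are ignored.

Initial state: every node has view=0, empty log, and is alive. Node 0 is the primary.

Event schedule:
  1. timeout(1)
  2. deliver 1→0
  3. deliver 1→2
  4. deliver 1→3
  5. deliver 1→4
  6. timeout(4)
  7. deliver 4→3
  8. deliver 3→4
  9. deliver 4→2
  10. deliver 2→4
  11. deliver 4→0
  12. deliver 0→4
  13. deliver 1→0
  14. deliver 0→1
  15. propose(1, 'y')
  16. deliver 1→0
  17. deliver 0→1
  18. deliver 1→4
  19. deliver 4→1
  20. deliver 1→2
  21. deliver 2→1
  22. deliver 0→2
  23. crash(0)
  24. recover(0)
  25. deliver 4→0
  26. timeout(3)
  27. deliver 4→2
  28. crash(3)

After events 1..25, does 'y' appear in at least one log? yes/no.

after 1 — timeout(1): n1:prim/v1/[-]
after 2 — deliver 1→0: n0:back/v1/[-]
after 3 — deliver 1→2: n2:back/v1/[-]
after 4 — deliver 1→3: n3:back/v1/[-]
after 5 — deliver 1→4: n4:back/v1/[-]
after 6 — timeout(4): n4:back/v2/[-]
after 7 — deliver 4→3: n3:back/v2/[-]
after 8 — deliver 3→4: ·
after 9 — deliver 4→2: n2:prim/v2/[-]
after 10 — deliver 2→4: ·
after 11 — deliver 4→0: n0:back/v2/[-]
after 12 — deliver 0→4: ·
after 13 — deliver 1→0: ·
after 14 — deliver 0→1: ·
after 15 — propose(1,'y'): ·
after 16 — deliver 1→0: ·
after 17 — deliver 0→1: ·
after 18 — deliver 1→4: ·
after 19 — deliver 4→1: n1:back/v2/[-]
after 20 — deliver 1→2: ·
after 21 — deliver 2→1: ·
after 22 — deliver 0→2: ·
after 23 — crash(0): n0:✗back/v2/[-]
after 24 — recover(0): n0:back/v2/[-]
after 25 — deliver 4→0: ·

no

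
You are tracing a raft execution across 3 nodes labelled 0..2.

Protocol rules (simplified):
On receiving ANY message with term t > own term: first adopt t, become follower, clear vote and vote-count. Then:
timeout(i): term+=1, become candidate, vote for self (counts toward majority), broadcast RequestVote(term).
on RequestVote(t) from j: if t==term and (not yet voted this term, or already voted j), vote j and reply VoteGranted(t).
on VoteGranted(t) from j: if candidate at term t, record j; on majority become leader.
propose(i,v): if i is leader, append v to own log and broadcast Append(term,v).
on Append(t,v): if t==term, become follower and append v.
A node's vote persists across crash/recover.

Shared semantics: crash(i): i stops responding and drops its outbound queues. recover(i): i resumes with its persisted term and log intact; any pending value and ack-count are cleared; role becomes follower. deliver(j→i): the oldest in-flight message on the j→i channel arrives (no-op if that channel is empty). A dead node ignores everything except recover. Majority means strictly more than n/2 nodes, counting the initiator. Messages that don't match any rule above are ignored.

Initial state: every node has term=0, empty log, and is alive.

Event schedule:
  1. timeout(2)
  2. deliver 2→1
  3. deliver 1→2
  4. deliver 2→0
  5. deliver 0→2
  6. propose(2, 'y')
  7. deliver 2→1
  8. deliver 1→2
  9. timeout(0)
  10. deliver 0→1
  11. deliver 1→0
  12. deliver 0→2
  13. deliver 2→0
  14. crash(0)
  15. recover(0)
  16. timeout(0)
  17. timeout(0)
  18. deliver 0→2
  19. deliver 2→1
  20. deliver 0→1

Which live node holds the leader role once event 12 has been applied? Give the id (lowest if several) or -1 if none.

0

after 1 — timeout(2): n2:cand/t1/[-]
after 2 — deliver 2→1: n1:foll/t1/[-]
after 3 — deliver 1→2: n2:lead/t1/[-]
after 4 — deliver 2→0: n0:foll/t1/[-]
after 5 — deliver 0→2: ·
after 6 — propose(2,'y'): n2:lead/t1/[y]
after 7 — deliver 2→1: n1:foll/t1/[y]
after 8 — deliver 1→2: ·
after 9 — timeout(0): n0:cand/t2/[-]
after 10 — deliver 0→1: n1:foll/t2/[y]
after 11 — deliver 1→0: n0:lead/t2/[-]
after 12 — deliver 0→2: n2:foll/t2/[y]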